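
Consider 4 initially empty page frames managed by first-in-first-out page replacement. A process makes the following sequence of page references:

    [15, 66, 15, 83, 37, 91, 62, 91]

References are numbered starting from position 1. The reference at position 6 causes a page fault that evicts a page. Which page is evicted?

15

pos 1: 15 -> fault, frames {15}
pos 2: 66 -> fault, frames {15,66}
pos 3: 15 -> hit
pos 4: 83 -> fault, frames {15,66,83}
pos 5: 37 -> fault, frames {15,66,83,37}
pos 6: 91 -> fault, evict 15, frames {66,83,37,91}
At position 6, page 15 is evicted.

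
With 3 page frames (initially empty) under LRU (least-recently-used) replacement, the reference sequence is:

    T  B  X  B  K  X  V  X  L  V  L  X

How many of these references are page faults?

6

T -> fault, frames {T}
B -> fault, frames {T,B}
X -> fault, frames {T,B,X}
B -> hit
K -> fault, evict T, frames {X,B,K}
X -> hit
V -> fault, evict B, frames {K,X,V}
X -> hit
L -> fault, evict K, frames {V,X,L}
V -> hit
L -> hit
X -> hit
Page faults: 6.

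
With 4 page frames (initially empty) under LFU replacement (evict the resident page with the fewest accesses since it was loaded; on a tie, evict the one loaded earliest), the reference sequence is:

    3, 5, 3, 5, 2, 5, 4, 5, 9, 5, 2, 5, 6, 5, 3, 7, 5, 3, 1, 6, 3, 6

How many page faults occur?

10

3 -> fault, frames [3]
5 -> fault, frames [3, 5]
3 -> hit
5 -> hit
2 -> fault, frames [3, 5, 2]
5 -> hit
4 -> fault, frames [3, 5, 2, 4]
5 -> hit
9 -> fault, evict 2, frames [3, 5, 4, 9]
5 -> hit
2 -> fault, evict 4, frames [3, 5, 9, 2]
5 -> hit
6 -> fault, evict 9, frames [3, 5, 2, 6]
5 -> hit
3 -> hit
7 -> fault, evict 2, frames [3, 5, 6, 7]
5 -> hit
3 -> hit
1 -> fault, evict 6, frames [3, 5, 7, 1]
6 -> fault, evict 7, frames [3, 5, 1, 6]
3 -> hit
6 -> hit
Page faults: 10.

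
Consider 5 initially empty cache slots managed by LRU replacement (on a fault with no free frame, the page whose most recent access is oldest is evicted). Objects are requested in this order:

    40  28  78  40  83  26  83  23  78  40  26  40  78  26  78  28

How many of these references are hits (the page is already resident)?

40 -> fault, frames {40}
28 -> fault, frames {40,28}
78 -> fault, frames {40,28,78}
40 -> hit
83 -> fault, frames {28,78,40,83}
26 -> fault, frames {28,78,40,83,26}
83 -> hit
23 -> fault, evict 28, frames {78,40,26,83,23}
78 -> hit
40 -> hit
26 -> hit
40 -> hit
78 -> hit
26 -> hit
78 -> hit
28 -> fault, evict 83, frames {23,40,26,78,28}
Hits: 9.

9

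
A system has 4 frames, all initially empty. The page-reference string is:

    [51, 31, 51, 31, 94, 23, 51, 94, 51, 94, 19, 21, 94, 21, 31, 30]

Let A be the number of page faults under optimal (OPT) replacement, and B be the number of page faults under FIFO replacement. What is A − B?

Under OPT: F F . . F F . . . . F F . . . F → 7 faults.
Under FIFO: F F . . F F . . . . F F . . F F → 8 faults.
A − B = 7 − 8 = -1.

-1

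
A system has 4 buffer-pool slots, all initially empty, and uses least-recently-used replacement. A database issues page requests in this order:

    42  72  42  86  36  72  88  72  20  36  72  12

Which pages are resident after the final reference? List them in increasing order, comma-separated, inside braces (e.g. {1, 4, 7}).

{12, 20, 36, 72}

42 -> miss, frames (42)
72 -> miss, frames (42 72)
42 -> hit
86 -> miss, frames (72 42 86)
36 -> miss, frames (72 42 86 36)
72 -> hit
88 -> miss, evict 42, frames (86 36 72 88)
72 -> hit
20 -> miss, evict 86, frames (36 88 72 20)
36 -> hit
72 -> hit
12 -> miss, evict 88, frames (20 36 72 12)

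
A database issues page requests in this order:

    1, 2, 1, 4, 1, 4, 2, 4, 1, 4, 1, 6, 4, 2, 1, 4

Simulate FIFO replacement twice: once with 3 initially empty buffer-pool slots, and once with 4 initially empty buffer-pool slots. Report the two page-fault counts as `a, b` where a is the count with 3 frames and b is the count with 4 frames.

3 frames: F F . F . . . . . . . F . . F . → 5 faults.
4 frames: F F . F . . . . . . . F . . . . → 4 faults.
4 < 5: adding a frame reduced faults, as is typical.

5, 4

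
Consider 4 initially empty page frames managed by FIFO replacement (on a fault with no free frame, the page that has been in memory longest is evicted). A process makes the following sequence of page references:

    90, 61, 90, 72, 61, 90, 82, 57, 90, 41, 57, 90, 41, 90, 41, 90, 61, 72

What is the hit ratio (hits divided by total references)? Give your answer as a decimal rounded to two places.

0.50

90 -> fault, frames (90)
61 -> fault, frames (90 61)
90 -> hit
72 -> fault, frames (90 61 72)
61 -> hit
90 -> hit
82 -> fault, frames (90 61 72 82)
57 -> fault, evict 90, frames (61 72 82 57)
90 -> fault, evict 61, frames (72 82 57 90)
41 -> fault, evict 72, frames (82 57 90 41)
57 -> hit
90 -> hit
41 -> hit
90 -> hit
41 -> hit
90 -> hit
61 -> fault, evict 82, frames (57 90 41 61)
72 -> fault, evict 57, frames (90 41 61 72)
Hits: 9 of 18 references → 9/18 = 0.5000.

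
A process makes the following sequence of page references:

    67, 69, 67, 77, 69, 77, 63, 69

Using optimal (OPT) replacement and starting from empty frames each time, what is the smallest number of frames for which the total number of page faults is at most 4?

f=1: 8 faults
f=2: 4 faults
f=3: 4 faults
f=4: 4 faults
Smallest f with faults ≤ 4 is 2.

2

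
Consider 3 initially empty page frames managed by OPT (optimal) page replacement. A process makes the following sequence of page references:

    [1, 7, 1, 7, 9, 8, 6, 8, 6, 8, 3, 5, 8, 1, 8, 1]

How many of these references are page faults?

7

1: fault, frames {1}
7: fault, frames {1,7}
1: hit
7: hit
9: fault, frames {1,7,9}
8: fault, evict 9, frames {1,7,8}
6: fault, evict 7, frames {1,8,6}
8: hit
6: hit
8: hit
3: fault, evict 6, frames {1,8,3}
5: fault, evict 3, frames {1,8,5}
8: hit
1: hit
8: hit
1: hit
Page faults: 7.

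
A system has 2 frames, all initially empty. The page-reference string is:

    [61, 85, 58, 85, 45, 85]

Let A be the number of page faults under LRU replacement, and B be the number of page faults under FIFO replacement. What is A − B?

-1

Under LRU: F F F . F . → 4 faults.
Under FIFO: F F F . F F → 5 faults.
A − B = 4 − 5 = -1.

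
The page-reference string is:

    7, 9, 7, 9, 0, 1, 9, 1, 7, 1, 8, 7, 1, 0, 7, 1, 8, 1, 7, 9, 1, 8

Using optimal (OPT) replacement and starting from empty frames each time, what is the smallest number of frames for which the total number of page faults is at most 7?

4

f=1: 22 faults
f=2: 13 faults
f=3: 8 faults
f=4: 6 faults
f=5: 5 faults
Smallest f with faults ≤ 7 is 4.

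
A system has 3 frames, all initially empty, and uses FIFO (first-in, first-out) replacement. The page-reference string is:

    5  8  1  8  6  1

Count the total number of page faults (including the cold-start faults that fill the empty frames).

4

5: fault, frames {5}
8: fault, frames {5,8}
1: fault, frames {5,8,1}
8: hit
6: fault, evict 5, frames {8,1,6}
1: hit
Page faults: 4.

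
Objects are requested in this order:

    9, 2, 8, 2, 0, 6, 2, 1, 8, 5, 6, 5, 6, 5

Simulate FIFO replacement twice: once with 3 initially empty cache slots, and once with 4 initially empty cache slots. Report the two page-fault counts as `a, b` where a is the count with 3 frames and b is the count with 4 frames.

10, 7

3 frames: F F F . F F F F F F F . . . → 10 faults.
4 frames: F F F . F F . F . F . . . . → 7 faults.
7 < 10: adding a frame reduced faults, as is typical.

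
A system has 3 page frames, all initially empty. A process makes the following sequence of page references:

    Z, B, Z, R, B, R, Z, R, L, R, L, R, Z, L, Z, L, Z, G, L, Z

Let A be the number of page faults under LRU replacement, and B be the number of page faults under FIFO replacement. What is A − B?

-1

Under LRU: F F . F . . . . F . . . . . . . . F . . → 5 faults.
Under FIFO: F F . F . . . . F . . . F . . . . F . . → 6 faults.
A − B = 5 − 6 = -1.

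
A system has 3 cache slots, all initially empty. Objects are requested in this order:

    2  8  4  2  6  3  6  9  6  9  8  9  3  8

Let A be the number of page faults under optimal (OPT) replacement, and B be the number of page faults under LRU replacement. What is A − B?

-1

Under OPT: F F F . F F . F . . . . F . → 7 faults.
Under LRU: F F F . F F . F . . F . F . → 8 faults.
A − B = 7 − 8 = -1.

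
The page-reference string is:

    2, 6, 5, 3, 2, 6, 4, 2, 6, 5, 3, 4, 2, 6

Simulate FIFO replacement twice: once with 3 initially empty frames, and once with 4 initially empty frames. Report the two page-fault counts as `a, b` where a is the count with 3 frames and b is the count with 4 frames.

11, 12

3 frames: F F F F F F F . . F F . F F → 11 faults.
4 frames: F F F F . . F F F F F F F F → 12 faults.
12 > 11: adding a frame increased faults — Belady's anomaly.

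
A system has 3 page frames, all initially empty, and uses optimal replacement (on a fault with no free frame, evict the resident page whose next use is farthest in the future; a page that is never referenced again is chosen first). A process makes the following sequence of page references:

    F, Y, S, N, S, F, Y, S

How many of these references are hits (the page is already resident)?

3

F → miss, frames {F}
Y → miss, frames {F,Y}
S → miss, frames {F,Y,S}
N → miss, evict Y, frames {F,S,N}
S → hit
F → hit
Y → miss, evict N, frames {F,S,Y}
S → hit
Hits: 3.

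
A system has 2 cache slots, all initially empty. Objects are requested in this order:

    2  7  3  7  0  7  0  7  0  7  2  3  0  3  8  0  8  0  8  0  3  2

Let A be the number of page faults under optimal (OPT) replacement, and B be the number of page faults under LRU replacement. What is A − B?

Under OPT: F F F . F . . . . . F F . . F . . . . . F F → 9 faults.
Under LRU: F F F . F . . . . . F F F . F F . . . . F F → 11 faults.
A − B = 9 − 11 = -2.

-2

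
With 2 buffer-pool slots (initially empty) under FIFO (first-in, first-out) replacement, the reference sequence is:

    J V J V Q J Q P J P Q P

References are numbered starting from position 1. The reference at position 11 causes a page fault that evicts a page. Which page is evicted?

pos 1: J -> miss, frames {J}
pos 2: V -> miss, frames {J,V}
pos 3: J -> hit
pos 4: V -> hit
pos 5: Q -> miss, evict J, frames {V,Q}
pos 6: J -> miss, evict V, frames {Q,J}
pos 7: Q -> hit
pos 8: P -> miss, evict Q, frames {J,P}
pos 9: J -> hit
pos 10: P -> hit
pos 11: Q -> miss, evict J, frames {P,Q}
At position 11, page J is evicted.

J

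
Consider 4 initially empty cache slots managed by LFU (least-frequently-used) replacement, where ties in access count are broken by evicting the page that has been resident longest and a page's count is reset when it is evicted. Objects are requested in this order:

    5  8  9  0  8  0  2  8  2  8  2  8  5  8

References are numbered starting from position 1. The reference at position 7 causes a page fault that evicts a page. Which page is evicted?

5

pos 1: 5 → fault, frames (5)
pos 2: 8 → fault, frames (5 8)
pos 3: 9 → fault, frames (5 8 9)
pos 4: 0 → fault, frames (5 8 9 0)
pos 5: 8 → hit
pos 6: 0 → hit
pos 7: 2 → fault, evict 5, frames (8 9 0 2)
At position 7, page 5 is evicted.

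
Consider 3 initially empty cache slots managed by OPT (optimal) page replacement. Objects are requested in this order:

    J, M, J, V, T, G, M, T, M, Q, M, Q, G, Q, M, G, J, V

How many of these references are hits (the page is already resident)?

10

J → fault, frames (J)
M → fault, frames (J M)
J → hit
V → fault, frames (J M V)
T → fault, evict V, frames (J M T)
G → fault, evict J, frames (M T G)
M → hit
T → hit
M → hit
Q → fault, evict T, frames (M G Q)
M → hit
Q → hit
G → hit
Q → hit
M → hit
G → hit
J → fault, evict Q, frames (M G J)
V → fault, evict J, frames (M G V)
Hits: 10.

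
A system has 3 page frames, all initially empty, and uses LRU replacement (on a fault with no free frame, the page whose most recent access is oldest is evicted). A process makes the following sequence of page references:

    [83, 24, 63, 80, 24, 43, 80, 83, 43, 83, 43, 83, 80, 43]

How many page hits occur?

8

83: miss, frames (83)
24: miss, frames (83 24)
63: miss, frames (83 24 63)
80: miss, evict 83, frames (24 63 80)
24: hit
43: miss, evict 63, frames (80 24 43)
80: hit
83: miss, evict 24, frames (43 80 83)
43: hit
83: hit
43: hit
83: hit
80: hit
43: hit
Hits: 8.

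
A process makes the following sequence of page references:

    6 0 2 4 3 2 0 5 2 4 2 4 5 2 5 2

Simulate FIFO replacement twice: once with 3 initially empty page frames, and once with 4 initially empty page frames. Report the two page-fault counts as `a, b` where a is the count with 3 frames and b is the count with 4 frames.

9, 6

3 frames: F F F F F . F F F F . . . . . . → 9 faults.
4 frames: F F F F F . . F . . . . . . . . → 6 faults.
6 < 9: adding a frame reduced faults, as is typical.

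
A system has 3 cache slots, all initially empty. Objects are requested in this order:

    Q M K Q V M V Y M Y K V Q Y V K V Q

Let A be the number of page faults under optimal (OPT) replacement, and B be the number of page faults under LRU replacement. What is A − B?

Under OPT: F F F . F . . F . . . F F . . F . . → 8 faults.
Under LRU: F F F . F F . F . . F F F F . F . F → 12 faults.
A − B = 8 − 12 = -4.

-4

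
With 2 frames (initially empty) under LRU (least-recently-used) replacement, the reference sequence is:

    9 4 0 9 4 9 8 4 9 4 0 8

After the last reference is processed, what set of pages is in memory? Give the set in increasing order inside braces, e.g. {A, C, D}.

9 → fault, frames {9}
4 → fault, frames {9,4}
0 → fault, evict 9, frames {4,0}
9 → fault, evict 4, frames {0,9}
4 → fault, evict 0, frames {9,4}
9 → hit
8 → fault, evict 4, frames {9,8}
4 → fault, evict 9, frames {8,4}
9 → fault, evict 8, frames {4,9}
4 → hit
0 → fault, evict 9, frames {4,0}
8 → fault, evict 4, frames {0,8}

{0, 8}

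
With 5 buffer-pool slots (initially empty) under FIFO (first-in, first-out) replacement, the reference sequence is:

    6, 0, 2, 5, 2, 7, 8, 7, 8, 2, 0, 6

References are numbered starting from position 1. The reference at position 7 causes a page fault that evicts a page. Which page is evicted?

pos 1: 6 → miss, frames {6}
pos 2: 0 → miss, frames {6,0}
pos 3: 2 → miss, frames {6,0,2}
pos 4: 5 → miss, frames {6,0,2,5}
pos 5: 2 → hit
pos 6: 7 → miss, frames {6,0,2,5,7}
pos 7: 8 → miss, evict 6, frames {0,2,5,7,8}
At position 7, page 6 is evicted.

6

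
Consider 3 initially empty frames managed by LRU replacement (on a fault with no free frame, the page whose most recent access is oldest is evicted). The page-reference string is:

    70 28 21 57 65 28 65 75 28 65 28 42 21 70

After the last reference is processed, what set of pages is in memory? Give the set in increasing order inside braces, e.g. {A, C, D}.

70 -> miss, frames [70]
28 -> miss, frames [70, 28]
21 -> miss, frames [70, 28, 21]
57 -> miss, evict 70, frames [28, 21, 57]
65 -> miss, evict 28, frames [21, 57, 65]
28 -> miss, evict 21, frames [57, 65, 28]
65 -> hit
75 -> miss, evict 57, frames [28, 65, 75]
28 -> hit
65 -> hit
28 -> hit
42 -> miss, evict 75, frames [65, 28, 42]
21 -> miss, evict 65, frames [28, 42, 21]
70 -> miss, evict 28, frames [42, 21, 70]

{21, 42, 70}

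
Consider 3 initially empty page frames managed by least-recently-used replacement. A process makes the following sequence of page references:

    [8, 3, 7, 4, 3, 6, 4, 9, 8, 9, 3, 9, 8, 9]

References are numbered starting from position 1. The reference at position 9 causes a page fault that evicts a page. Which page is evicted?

pos 1: 8 -> miss, frames {8}
pos 2: 3 -> miss, frames {8,3}
pos 3: 7 -> miss, frames {8,3,7}
pos 4: 4 -> miss, evict 8, frames {3,7,4}
pos 5: 3 -> hit
pos 6: 6 -> miss, evict 7, frames {4,3,6}
pos 7: 4 -> hit
pos 8: 9 -> miss, evict 3, frames {6,4,9}
pos 9: 8 -> miss, evict 6, frames {4,9,8}
At position 9, page 6 is evicted.

6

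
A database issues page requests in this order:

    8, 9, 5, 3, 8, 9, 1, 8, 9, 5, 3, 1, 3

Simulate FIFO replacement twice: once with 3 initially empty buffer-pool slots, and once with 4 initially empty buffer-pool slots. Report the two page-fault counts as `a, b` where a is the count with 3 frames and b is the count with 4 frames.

9, 10

3 frames: F F F F F F F . . F F . . → 9 faults.
4 frames: F F F F . . F F F F F F . → 10 faults.
10 > 9: adding a frame increased faults — Belady's anomaly.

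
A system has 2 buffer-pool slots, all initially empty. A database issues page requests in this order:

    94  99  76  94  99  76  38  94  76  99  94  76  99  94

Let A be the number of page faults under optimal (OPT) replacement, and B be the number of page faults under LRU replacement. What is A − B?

-5

Under OPT: F F F . F . F F . F . F . F → 9 faults.
Under LRU: F F F F F F F F F F F F F F → 14 faults.
A − B = 9 − 14 = -5.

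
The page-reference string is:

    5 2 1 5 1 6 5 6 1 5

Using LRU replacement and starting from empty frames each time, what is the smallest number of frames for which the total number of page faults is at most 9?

2

f=1: 10 faults
f=2: 8 faults
f=3: 4 faults
f=4: 4 faults
Smallest f with faults ≤ 9 is 2.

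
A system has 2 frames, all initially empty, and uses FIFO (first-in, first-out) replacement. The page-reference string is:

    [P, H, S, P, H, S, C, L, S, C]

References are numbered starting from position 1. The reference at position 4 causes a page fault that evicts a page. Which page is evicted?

pos 1: P → miss, frames {P}
pos 2: H → miss, frames {P,H}
pos 3: S → miss, evict P, frames {H,S}
pos 4: P → miss, evict H, frames {S,P}
At position 4, page H is evicted.

H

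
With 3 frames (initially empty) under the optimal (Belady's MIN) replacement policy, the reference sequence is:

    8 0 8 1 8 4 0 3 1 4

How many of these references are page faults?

5

8 -> miss, frames {8}
0 -> miss, frames {8,0}
8 -> hit
1 -> miss, frames {8,0,1}
8 -> hit
4 -> miss, evict 8, frames {0,1,4}
0 -> hit
3 -> miss, evict 0, frames {1,4,3}
1 -> hit
4 -> hit
Page faults: 5.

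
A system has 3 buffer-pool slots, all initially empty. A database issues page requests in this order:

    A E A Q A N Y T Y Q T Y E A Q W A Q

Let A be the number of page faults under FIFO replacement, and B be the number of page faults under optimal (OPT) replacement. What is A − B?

Under FIFO: F F . F . F F F . F . . F F . F . F → 11 faults.
Under OPT: F F . F . F F F . . . . F F . F . . → 9 faults.
A − B = 11 − 9 = 2.

2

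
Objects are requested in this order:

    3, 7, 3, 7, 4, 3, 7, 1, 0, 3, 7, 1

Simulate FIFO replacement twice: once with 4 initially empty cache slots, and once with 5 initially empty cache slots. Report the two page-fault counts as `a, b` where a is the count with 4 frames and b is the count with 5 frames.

7, 5

4 frames: F F . . F . . F F F F . → 7 faults.
5 frames: F F . . F . . F F . . . → 5 faults.
5 < 7: adding a frame reduced faults, as is typical.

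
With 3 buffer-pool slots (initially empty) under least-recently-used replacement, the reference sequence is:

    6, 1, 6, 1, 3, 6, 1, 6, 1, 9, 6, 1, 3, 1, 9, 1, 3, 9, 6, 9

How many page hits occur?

13

6: miss, frames (6)
1: miss, frames (6 1)
6: hit
1: hit
3: miss, frames (6 1 3)
6: hit
1: hit
6: hit
1: hit
9: miss, evict 3, frames (6 1 9)
6: hit
1: hit
3: miss, evict 9, frames (6 1 3)
1: hit
9: miss, evict 6, frames (3 1 9)
1: hit
3: hit
9: hit
6: miss, evict 1, frames (3 9 6)
9: hit
Hits: 13.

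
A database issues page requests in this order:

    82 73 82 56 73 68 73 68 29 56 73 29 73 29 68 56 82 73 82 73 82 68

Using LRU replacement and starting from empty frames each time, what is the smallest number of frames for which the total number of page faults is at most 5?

f=1: 22 faults
f=2: 14 faults
f=3: 12 faults
f=4: 7 faults
f=5: 5 faults
Smallest f with faults ≤ 5 is 5.

5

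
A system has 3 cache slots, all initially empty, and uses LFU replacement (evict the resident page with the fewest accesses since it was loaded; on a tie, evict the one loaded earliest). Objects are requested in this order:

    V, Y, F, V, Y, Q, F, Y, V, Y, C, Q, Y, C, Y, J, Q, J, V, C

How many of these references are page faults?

V -> fault, frames [V]
Y -> fault, frames [V, Y]
F -> fault, frames [V, Y, F]
V -> hit
Y -> hit
Q -> fault, evict F, frames [V, Y, Q]
F -> fault, evict Q, frames [V, Y, F]
Y -> hit
V -> hit
Y -> hit
C -> fault, evict F, frames [V, Y, C]
Q -> fault, evict C, frames [V, Y, Q]
Y -> hit
C -> fault, evict Q, frames [V, Y, C]
Y -> hit
J -> fault, evict C, frames [V, Y, J]
Q -> fault, evict J, frames [V, Y, Q]
J -> fault, evict Q, frames [V, Y, J]
V -> hit
C -> fault, evict J, frames [V, Y, C]
Page faults: 12.

12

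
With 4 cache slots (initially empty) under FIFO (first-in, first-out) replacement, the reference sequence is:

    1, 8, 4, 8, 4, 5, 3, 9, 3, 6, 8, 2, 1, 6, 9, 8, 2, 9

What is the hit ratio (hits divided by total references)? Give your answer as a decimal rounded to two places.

0.39

1: miss, frames [1]
8: miss, frames [1, 8]
4: miss, frames [1, 8, 4]
8: hit
4: hit
5: miss, frames [1, 8, 4, 5]
3: miss, evict 1, frames [8, 4, 5, 3]
9: miss, evict 8, frames [4, 5, 3, 9]
3: hit
6: miss, evict 4, frames [5, 3, 9, 6]
8: miss, evict 5, frames [3, 9, 6, 8]
2: miss, evict 3, frames [9, 6, 8, 2]
1: miss, evict 9, frames [6, 8, 2, 1]
6: hit
9: miss, evict 6, frames [8, 2, 1, 9]
8: hit
2: hit
9: hit
Hits: 7 of 18 references → 7/18 = 0.3889.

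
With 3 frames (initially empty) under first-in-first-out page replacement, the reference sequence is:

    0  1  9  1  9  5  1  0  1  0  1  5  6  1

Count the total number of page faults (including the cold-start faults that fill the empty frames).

0 -> fault, frames (0)
1 -> fault, frames (0 1)
9 -> fault, frames (0 1 9)
1 -> hit
9 -> hit
5 -> fault, evict 0, frames (1 9 5)
1 -> hit
0 -> fault, evict 1, frames (9 5 0)
1 -> fault, evict 9, frames (5 0 1)
0 -> hit
1 -> hit
5 -> hit
6 -> fault, evict 5, frames (0 1 6)
1 -> hit
Page faults: 7.

7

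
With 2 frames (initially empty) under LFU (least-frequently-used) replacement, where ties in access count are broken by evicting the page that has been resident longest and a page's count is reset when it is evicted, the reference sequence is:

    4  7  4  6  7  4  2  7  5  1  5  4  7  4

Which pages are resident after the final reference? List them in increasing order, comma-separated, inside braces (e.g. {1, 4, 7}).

{4, 7}

4: fault, frames {4}
7: fault, frames {4,7}
4: hit
6: fault, evict 7, frames {4,6}
7: fault, evict 6, frames {4,7}
4: hit
2: fault, evict 7, frames {4,2}
7: fault, evict 2, frames {4,7}
5: fault, evict 7, frames {4,5}
1: fault, evict 5, frames {4,1}
5: fault, evict 1, frames {4,5}
4: hit
7: fault, evict 5, frames {4,7}
4: hit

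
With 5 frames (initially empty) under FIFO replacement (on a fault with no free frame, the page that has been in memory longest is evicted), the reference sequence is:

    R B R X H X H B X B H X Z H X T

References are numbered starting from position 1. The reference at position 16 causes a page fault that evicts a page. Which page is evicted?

R

pos 1: R -> miss, frames (R)
pos 2: B -> miss, frames (R B)
pos 3: R -> hit
pos 4: X -> miss, frames (R B X)
pos 5: H -> miss, frames (R B X H)
pos 6: X -> hit
pos 7: H -> hit
pos 8: B -> hit
pos 9: X -> hit
pos 10: B -> hit
pos 11: H -> hit
pos 12: X -> hit
pos 13: Z -> miss, frames (R B X H Z)
pos 14: H -> hit
pos 15: X -> hit
pos 16: T -> miss, evict R, frames (B X H Z T)
At position 16, page R is evicted.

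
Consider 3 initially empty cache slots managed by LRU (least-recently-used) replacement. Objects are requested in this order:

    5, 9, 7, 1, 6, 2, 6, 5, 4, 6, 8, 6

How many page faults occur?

5 -> fault, frames (5)
9 -> fault, frames (5 9)
7 -> fault, frames (5 9 7)
1 -> fault, evict 5, frames (9 7 1)
6 -> fault, evict 9, frames (7 1 6)
2 -> fault, evict 7, frames (1 6 2)
6 -> hit
5 -> fault, evict 1, frames (2 6 5)
4 -> fault, evict 2, frames (6 5 4)
6 -> hit
8 -> fault, evict 5, frames (4 6 8)
6 -> hit
Page faults: 9.

9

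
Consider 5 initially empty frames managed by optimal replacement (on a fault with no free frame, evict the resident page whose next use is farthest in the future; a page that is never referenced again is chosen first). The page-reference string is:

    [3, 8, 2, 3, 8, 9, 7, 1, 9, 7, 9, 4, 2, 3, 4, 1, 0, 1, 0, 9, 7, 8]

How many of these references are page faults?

3: fault, frames [3]
8: fault, frames [3, 8]
2: fault, frames [3, 8, 2]
3: hit
8: hit
9: fault, frames [3, 8, 2, 9]
7: fault, frames [3, 8, 2, 9, 7]
1: fault, evict 8, frames [3, 2, 9, 7, 1]
9: hit
7: hit
9: hit
4: fault, evict 7, frames [3, 2, 9, 1, 4]
2: hit
3: hit
4: hit
1: hit
0: fault, evict 4, frames [3, 2, 9, 1, 0]
1: hit
0: hit
9: hit
7: fault, evict 0, frames [3, 2, 9, 1, 7]
8: fault, evict 7, frames [3, 2, 9, 1, 8]
Page faults: 10.

10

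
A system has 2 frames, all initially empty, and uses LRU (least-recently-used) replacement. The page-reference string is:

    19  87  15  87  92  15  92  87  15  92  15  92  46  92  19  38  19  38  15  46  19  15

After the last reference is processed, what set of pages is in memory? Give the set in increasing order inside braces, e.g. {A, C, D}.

{15, 19}

19: fault, frames [19]
87: fault, frames [19, 87]
15: fault, evict 19, frames [87, 15]
87: hit
92: fault, evict 15, frames [87, 92]
15: fault, evict 87, frames [92, 15]
92: hit
87: fault, evict 15, frames [92, 87]
15: fault, evict 92, frames [87, 15]
92: fault, evict 87, frames [15, 92]
15: hit
92: hit
46: fault, evict 15, frames [92, 46]
92: hit
19: fault, evict 46, frames [92, 19]
38: fault, evict 92, frames [19, 38]
19: hit
38: hit
15: fault, evict 19, frames [38, 15]
46: fault, evict 38, frames [15, 46]
19: fault, evict 15, frames [46, 19]
15: fault, evict 46, frames [19, 15]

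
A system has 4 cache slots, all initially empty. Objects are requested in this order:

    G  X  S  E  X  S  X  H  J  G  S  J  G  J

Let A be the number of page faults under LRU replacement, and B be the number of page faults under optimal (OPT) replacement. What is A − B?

2

Under LRU: F F F F . . . F F F F . . . → 8 faults.
Under OPT: F F F F . . . F F . . . . . → 6 faults.
A − B = 8 − 6 = 2.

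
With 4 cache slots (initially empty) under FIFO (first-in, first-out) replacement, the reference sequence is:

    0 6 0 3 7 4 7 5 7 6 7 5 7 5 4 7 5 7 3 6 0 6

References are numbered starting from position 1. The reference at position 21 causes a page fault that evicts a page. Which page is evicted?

pos 1: 0 -> fault, frames [0]
pos 2: 6 -> fault, frames [0, 6]
pos 3: 0 -> hit
pos 4: 3 -> fault, frames [0, 6, 3]
pos 5: 7 -> fault, frames [0, 6, 3, 7]
pos 6: 4 -> fault, evict 0, frames [6, 3, 7, 4]
pos 7: 7 -> hit
pos 8: 5 -> fault, evict 6, frames [3, 7, 4, 5]
pos 9: 7 -> hit
pos 10: 6 -> fault, evict 3, frames [7, 4, 5, 6]
pos 11: 7 -> hit
pos 12: 5 -> hit
pos 13: 7 -> hit
pos 14: 5 -> hit
pos 15: 4 -> hit
pos 16: 7 -> hit
pos 17: 5 -> hit
pos 18: 7 -> hit
pos 19: 3 -> fault, evict 7, frames [4, 5, 6, 3]
pos 20: 6 -> hit
pos 21: 0 -> fault, evict 4, frames [5, 6, 3, 0]
At position 21, page 4 is evicted.

4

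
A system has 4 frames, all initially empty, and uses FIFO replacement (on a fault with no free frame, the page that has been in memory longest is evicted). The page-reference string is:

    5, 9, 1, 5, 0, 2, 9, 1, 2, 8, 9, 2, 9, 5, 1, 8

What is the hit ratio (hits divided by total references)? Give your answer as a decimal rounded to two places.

5 -> fault, frames [5]
9 -> fault, frames [5, 9]
1 -> fault, frames [5, 9, 1]
5 -> hit
0 -> fault, frames [5, 9, 1, 0]
2 -> fault, evict 5, frames [9, 1, 0, 2]
9 -> hit
1 -> hit
2 -> hit
8 -> fault, evict 9, frames [1, 0, 2, 8]
9 -> fault, evict 1, frames [0, 2, 8, 9]
2 -> hit
9 -> hit
5 -> fault, evict 0, frames [2, 8, 9, 5]
1 -> fault, evict 2, frames [8, 9, 5, 1]
8 -> hit
Hits: 7 of 16 references → 7/16 = 0.4375.

0.44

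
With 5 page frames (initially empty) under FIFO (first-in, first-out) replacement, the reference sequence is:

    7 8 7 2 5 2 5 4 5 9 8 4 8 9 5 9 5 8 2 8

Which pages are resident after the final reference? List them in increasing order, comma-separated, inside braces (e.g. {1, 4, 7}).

{2, 4, 5, 8, 9}

7 -> fault, frames (7)
8 -> fault, frames (7 8)
7 -> hit
2 -> fault, frames (7 8 2)
5 -> fault, frames (7 8 2 5)
2 -> hit
5 -> hit
4 -> fault, frames (7 8 2 5 4)
5 -> hit
9 -> fault, evict 7, frames (8 2 5 4 9)
8 -> hit
4 -> hit
8 -> hit
9 -> hit
5 -> hit
9 -> hit
5 -> hit
8 -> hit
2 -> hit
8 -> hit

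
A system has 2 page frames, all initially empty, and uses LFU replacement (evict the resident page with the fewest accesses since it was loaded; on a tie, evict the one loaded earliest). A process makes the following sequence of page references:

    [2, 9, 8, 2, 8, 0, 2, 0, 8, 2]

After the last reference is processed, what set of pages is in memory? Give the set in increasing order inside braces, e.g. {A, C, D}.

2: miss, frames {2}
9: miss, frames {2,9}
8: miss, evict 2, frames {9,8}
2: miss, evict 9, frames {8,2}
8: hit
0: miss, evict 2, frames {8,0}
2: miss, evict 0, frames {8,2}
0: miss, evict 2, frames {8,0}
8: hit
2: miss, evict 0, frames {8,2}

{2, 8}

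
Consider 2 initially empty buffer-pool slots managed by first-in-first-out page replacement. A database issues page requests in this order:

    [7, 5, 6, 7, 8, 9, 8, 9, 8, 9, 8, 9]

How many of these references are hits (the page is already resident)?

7 → miss, frames {7}
5 → miss, frames {7,5}
6 → miss, evict 7, frames {5,6}
7 → miss, evict 5, frames {6,7}
8 → miss, evict 6, frames {7,8}
9 → miss, evict 7, frames {8,9}
8 → hit
9 → hit
8 → hit
9 → hit
8 → hit
9 → hit
Hits: 6.

6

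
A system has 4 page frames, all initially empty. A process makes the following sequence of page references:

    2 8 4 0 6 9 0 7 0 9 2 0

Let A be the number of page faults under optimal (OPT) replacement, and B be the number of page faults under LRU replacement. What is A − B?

Under OPT: F F F F F F . F . . . . → 7 faults.
Under LRU: F F F F F F . F . . F . → 8 faults.
A − B = 7 − 8 = -1.

-1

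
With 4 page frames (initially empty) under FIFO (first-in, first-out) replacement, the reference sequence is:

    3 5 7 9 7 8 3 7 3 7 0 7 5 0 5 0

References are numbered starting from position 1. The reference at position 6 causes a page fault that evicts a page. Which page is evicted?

3

pos 1: 3 -> miss, frames (3)
pos 2: 5 -> miss, frames (3 5)
pos 3: 7 -> miss, frames (3 5 7)
pos 4: 9 -> miss, frames (3 5 7 9)
pos 5: 7 -> hit
pos 6: 8 -> miss, evict 3, frames (5 7 9 8)
At position 6, page 3 is evicted.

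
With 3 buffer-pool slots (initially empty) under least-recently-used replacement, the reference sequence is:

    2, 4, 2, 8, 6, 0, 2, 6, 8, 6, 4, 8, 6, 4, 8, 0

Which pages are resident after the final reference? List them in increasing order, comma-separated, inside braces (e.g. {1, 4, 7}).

2 -> miss, frames (2)
4 -> miss, frames (2 4)
2 -> hit
8 -> miss, frames (4 2 8)
6 -> miss, evict 4, frames (2 8 6)
0 -> miss, evict 2, frames (8 6 0)
2 -> miss, evict 8, frames (6 0 2)
6 -> hit
8 -> miss, evict 0, frames (2 6 8)
6 -> hit
4 -> miss, evict 2, frames (8 6 4)
8 -> hit
6 -> hit
4 -> hit
8 -> hit
0 -> miss, evict 6, frames (4 8 0)

{0, 4, 8}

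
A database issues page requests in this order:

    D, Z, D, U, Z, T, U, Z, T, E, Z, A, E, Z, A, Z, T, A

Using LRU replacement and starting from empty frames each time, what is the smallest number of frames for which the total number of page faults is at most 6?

4

f=1: 18 faults
f=2: 16 faults
f=3: 7 faults
f=4: 6 faults
f=5: 6 faults
f=6: 6 faults
Smallest f with faults ≤ 6 is 4.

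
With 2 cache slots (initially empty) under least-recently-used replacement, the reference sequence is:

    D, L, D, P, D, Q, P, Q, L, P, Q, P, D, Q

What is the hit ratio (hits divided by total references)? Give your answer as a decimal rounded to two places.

0.29

D -> fault, frames [D]
L -> fault, frames [D, L]
D -> hit
P -> fault, evict L, frames [D, P]
D -> hit
Q -> fault, evict P, frames [D, Q]
P -> fault, evict D, frames [Q, P]
Q -> hit
L -> fault, evict P, frames [Q, L]
P -> fault, evict Q, frames [L, P]
Q -> fault, evict L, frames [P, Q]
P -> hit
D -> fault, evict Q, frames [P, D]
Q -> fault, evict P, frames [D, Q]
Hits: 4 of 14 references → 4/14 = 0.2857.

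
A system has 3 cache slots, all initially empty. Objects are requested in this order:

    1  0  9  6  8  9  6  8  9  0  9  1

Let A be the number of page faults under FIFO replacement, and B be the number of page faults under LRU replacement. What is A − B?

Under FIFO: F F F F F . . . . F F F → 8 faults.
Under LRU: F F F F F . . . . F . F → 7 faults.
A − B = 8 − 7 = 1.

1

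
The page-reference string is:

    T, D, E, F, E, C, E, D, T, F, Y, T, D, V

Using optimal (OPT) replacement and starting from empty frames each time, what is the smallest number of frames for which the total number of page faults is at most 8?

4

f=1: 14 faults
f=2: 11 faults
f=3: 9 faults
f=4: 8 faults
f=5: 7 faults
f=6: 7 faults
f=7: 7 faults
Smallest f with faults ≤ 8 is 4.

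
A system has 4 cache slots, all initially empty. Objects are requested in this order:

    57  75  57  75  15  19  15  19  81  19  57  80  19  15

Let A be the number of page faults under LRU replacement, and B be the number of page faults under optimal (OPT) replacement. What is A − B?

Under LRU: F F . . F F . . F . F F . F → 8 faults.
Under OPT: F F . . F F . . F . . F . . → 6 faults.
A − B = 8 − 6 = 2.

2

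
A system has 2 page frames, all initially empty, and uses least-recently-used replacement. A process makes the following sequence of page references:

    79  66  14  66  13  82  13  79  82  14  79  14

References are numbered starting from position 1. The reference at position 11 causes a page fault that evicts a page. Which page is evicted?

pos 1: 79 → miss, frames [79]
pos 2: 66 → miss, frames [79, 66]
pos 3: 14 → miss, evict 79, frames [66, 14]
pos 4: 66 → hit
pos 5: 13 → miss, evict 14, frames [66, 13]
pos 6: 82 → miss, evict 66, frames [13, 82]
pos 7: 13 → hit
pos 8: 79 → miss, evict 82, frames [13, 79]
pos 9: 82 → miss, evict 13, frames [79, 82]
pos 10: 14 → miss, evict 79, frames [82, 14]
pos 11: 79 → miss, evict 82, frames [14, 79]
At position 11, page 82 is evicted.

82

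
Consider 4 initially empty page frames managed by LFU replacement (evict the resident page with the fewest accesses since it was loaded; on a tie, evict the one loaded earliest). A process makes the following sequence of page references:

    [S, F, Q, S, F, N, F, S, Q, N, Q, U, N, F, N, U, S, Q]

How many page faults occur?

S -> miss, frames (S)
F -> miss, frames (S F)
Q -> miss, frames (S F Q)
S -> hit
F -> hit
N -> miss, frames (S F Q N)
F -> hit
S -> hit
Q -> hit
N -> hit
Q -> hit
U -> miss, evict N, frames (S F Q U)
N -> miss, evict U, frames (S F Q N)
F -> hit
N -> hit
U -> miss, evict N, frames (S F Q U)
S -> hit
Q -> hit
Page faults: 7.

7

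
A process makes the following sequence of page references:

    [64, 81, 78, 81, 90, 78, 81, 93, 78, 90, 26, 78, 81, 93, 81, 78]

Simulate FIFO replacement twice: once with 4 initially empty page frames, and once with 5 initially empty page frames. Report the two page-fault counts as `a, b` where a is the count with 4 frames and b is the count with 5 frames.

8, 6

4 frames: F F F . F . . F . . F . F . . F → 8 faults.
5 frames: F F F . F . . F . . F . . . . . → 6 faults.
6 < 8: adding a frame reduced faults, as is typical.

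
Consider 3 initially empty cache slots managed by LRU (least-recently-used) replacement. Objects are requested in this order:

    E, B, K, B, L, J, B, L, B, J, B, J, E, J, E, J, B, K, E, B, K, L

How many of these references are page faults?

E: fault, frames [E]
B: fault, frames [E, B]
K: fault, frames [E, B, K]
B: hit
L: fault, evict E, frames [K, B, L]
J: fault, evict K, frames [B, L, J]
B: hit
L: hit
B: hit
J: hit
B: hit
J: hit
E: fault, evict L, frames [B, J, E]
J: hit
E: hit
J: hit
B: hit
K: fault, evict E, frames [J, B, K]
E: fault, evict J, frames [B, K, E]
B: hit
K: hit
L: fault, evict E, frames [B, K, L]
Page faults: 9.

9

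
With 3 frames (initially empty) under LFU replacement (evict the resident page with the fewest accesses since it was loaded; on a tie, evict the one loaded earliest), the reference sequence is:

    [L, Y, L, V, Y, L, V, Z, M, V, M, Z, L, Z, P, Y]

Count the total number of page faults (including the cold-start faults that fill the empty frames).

L → miss, frames [L]
Y → miss, frames [L, Y]
L → hit
V → miss, frames [L, Y, V]
Y → hit
L → hit
V → hit
Z → miss, evict Y, frames [L, V, Z]
M → miss, evict Z, frames [L, V, M]
V → hit
M → hit
Z → miss, evict M, frames [L, V, Z]
L → hit
Z → hit
P → miss, evict Z, frames [L, V, P]
Y → miss, evict P, frames [L, V, Y]
Page faults: 8.

8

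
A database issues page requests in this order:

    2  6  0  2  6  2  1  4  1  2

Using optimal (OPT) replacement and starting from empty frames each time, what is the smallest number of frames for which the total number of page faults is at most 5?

f=1: 10 faults
f=2: 7 faults
f=3: 5 faults
f=4: 5 faults
f=5: 5 faults
Smallest f with faults ≤ 5 is 3.

3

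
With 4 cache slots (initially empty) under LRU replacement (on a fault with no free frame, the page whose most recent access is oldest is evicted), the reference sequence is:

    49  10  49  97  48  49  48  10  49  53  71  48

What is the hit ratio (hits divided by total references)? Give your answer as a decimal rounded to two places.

0.42

49 → miss, frames {49}
10 → miss, frames {49,10}
49 → hit
97 → miss, frames {10,49,97}
48 → miss, frames {10,49,97,48}
49 → hit
48 → hit
10 → hit
49 → hit
53 → miss, evict 97, frames {48,10,49,53}
71 → miss, evict 48, frames {10,49,53,71}
48 → miss, evict 10, frames {49,53,71,48}
Hits: 5 of 12 references → 5/12 = 0.4167.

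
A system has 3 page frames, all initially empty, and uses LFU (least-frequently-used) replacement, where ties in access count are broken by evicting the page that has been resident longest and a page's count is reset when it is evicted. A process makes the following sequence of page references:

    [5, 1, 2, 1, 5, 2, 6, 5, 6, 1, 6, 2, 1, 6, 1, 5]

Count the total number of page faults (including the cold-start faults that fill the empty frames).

7

5: miss, frames [5]
1: miss, frames [5, 1]
2: miss, frames [5, 1, 2]
1: hit
5: hit
2: hit
6: miss, evict 5, frames [1, 2, 6]
5: miss, evict 6, frames [1, 2, 5]
6: miss, evict 5, frames [1, 2, 6]
1: hit
6: hit
2: hit
1: hit
6: hit
1: hit
5: miss, evict 2, frames [1, 6, 5]
Page faults: 7.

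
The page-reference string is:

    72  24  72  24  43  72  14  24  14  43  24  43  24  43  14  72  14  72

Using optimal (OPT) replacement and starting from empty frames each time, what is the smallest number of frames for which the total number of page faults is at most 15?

f=1: 18 faults
f=2: 8 faults
f=3: 5 faults
f=4: 4 faults
Smallest f with faults ≤ 15 is 2.

2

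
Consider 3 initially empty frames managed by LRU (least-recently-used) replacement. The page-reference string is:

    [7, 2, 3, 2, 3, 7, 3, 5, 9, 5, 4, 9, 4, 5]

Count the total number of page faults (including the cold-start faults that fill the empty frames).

7 -> miss, frames {7}
2 -> miss, frames {7,2}
3 -> miss, frames {7,2,3}
2 -> hit
3 -> hit
7 -> hit
3 -> hit
5 -> miss, evict 2, frames {7,3,5}
9 -> miss, evict 7, frames {3,5,9}
5 -> hit
4 -> miss, evict 3, frames {9,5,4}
9 -> hit
4 -> hit
5 -> hit
Page faults: 6.

6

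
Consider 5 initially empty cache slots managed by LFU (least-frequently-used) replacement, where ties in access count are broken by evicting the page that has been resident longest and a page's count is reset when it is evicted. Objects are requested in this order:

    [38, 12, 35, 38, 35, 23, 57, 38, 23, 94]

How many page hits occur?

4

38 -> fault, frames (38)
12 -> fault, frames (38 12)
35 -> fault, frames (38 12 35)
38 -> hit
35 -> hit
23 -> fault, frames (38 12 35 23)
57 -> fault, frames (38 12 35 23 57)
38 -> hit
23 -> hit
94 -> fault, evict 12, frames (38 35 23 57 94)
Hits: 4.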